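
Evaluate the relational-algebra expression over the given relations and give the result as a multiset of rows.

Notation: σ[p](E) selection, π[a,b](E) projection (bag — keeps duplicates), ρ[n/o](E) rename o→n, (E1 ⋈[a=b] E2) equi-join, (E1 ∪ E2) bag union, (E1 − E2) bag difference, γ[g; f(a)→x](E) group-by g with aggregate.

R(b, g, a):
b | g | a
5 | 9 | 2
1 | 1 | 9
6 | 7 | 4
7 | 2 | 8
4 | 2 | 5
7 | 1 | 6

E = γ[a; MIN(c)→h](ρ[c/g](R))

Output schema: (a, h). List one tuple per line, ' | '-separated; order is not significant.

Row counts bottom-up:
  R → 6
  ρ[c/g](R) → 6
  γ[a; MIN(c)→h](ρ[c/g](R)) → 6

== RESULT ==
a | h
2 | 9
4 | 7
5 | 2
6 | 1
8 | 2
9 | 1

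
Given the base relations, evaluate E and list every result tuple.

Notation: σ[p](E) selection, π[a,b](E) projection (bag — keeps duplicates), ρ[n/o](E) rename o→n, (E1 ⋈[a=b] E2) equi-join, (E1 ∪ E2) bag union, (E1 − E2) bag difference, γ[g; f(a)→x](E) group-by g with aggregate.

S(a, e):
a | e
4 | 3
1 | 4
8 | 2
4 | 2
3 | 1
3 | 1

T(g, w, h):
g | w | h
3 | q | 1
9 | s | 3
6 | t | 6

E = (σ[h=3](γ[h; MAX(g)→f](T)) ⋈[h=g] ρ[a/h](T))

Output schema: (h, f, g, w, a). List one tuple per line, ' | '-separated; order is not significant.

Row counts bottom-up:
  T → 3
  γ[h; MAX(g)→f](T) → 3
  σ[h=3](γ[h; MAX(g)→f](T)) → 1
  T → 3
  ρ[a/h](T) → 3
  (σ[h=3](γ[h; MAX(g)→f](T)) ⋈[h=g] ρ[a/h](T)) → 1

== RESULT ==
h | f | g | w | a
3 | 9 | 3 | q | 1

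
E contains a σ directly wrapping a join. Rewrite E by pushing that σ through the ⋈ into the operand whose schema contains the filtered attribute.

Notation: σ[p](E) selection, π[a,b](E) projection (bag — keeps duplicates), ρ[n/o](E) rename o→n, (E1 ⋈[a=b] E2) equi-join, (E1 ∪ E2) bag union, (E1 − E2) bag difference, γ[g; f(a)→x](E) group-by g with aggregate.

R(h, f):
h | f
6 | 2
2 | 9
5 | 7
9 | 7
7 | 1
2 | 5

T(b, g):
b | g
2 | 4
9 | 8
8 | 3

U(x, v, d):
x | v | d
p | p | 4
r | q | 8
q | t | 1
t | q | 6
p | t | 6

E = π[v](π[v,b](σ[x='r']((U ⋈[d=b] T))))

σ filters on x, owned by the left side.
E' = π[v](π[v,b]((σ[x='r'](U) ⋈[d=b] T)))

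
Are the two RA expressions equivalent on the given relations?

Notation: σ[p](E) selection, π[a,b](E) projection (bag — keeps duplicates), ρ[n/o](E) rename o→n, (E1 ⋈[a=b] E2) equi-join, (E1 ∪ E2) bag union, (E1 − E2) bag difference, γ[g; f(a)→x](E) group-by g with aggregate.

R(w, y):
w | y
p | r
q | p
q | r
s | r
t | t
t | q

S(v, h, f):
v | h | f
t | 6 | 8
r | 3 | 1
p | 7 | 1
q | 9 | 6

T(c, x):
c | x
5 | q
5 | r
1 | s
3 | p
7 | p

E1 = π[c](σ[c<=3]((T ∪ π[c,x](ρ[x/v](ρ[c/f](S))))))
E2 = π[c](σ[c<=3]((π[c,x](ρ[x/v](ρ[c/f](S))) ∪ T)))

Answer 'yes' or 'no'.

E1 row counts bottom-up:
  T → 5
  S → 4
  ρ[c/f](S) → 4
  ρ[x/v](ρ[c/f](S)) → 4
  π[c,x](ρ[x/v](ρ[c/f](S))) → 4
  (T ∪ π[c,x](ρ[x/v](ρ[c/f](S)))) → 9
  σ[c<=3]((T ∪ π[c,x](ρ[x/v](ρ[c/f](S))))) → 4
  π[c](σ[c<=3]((T ∪ π[c,x](ρ[x/v](ρ[c/f](S)))))) → 4
E2 row counts bottom-up:
  S → 4
  ρ[c/f](S) → 4
  ρ[x/v](ρ[c/f](S)) → 4
  π[c,x](ρ[x/v](ρ[c/f](S))) → 4
  T → 5
  (π[c,x](ρ[x/v](ρ[c/f](S))) ∪ T) → 9
  σ[c<=3]((π[c,x](ρ[x/v](ρ[c/f](S))) ∪ T)) → 4
  π[c](σ[c<=3]((π[c,x](ρ[x/v](ρ[c/f](S))) ∪ T))) → 4

E1 and E2 produce the same multiset:
c
1
1
1
3

yes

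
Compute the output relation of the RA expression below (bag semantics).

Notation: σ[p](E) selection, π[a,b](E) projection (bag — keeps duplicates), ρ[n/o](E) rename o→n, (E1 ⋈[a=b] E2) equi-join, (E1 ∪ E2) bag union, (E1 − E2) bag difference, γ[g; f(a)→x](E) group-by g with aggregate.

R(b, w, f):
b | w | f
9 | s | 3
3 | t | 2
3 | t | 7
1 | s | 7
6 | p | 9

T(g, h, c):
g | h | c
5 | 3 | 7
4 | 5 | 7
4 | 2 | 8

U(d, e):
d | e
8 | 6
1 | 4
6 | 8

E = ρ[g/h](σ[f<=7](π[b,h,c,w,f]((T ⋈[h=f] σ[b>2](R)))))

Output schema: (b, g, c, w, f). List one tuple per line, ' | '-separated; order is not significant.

Per-node cardinality:
  T → 3
  R → 5
  σ[b>2](R) → 4
  (T ⋈[h=f] σ[b>2](R)) → 2
  π[b,h,c,w,f]((T ⋈[h=f] σ[b>2](R))) → 2
  σ[f<=7](π[b,h,c,w,f]((T ⋈[h=f] σ[b>2](R)))) → 2
  ρ[g/h](σ[f<=7](π[b,h,c,w,f]((T ⋈[h=f] σ[b>2](R))))) → 2

== RESULT ==
b | g | c | w | f
3 | 2 | 8 | t | 2
9 | 3 | 7 | s | 3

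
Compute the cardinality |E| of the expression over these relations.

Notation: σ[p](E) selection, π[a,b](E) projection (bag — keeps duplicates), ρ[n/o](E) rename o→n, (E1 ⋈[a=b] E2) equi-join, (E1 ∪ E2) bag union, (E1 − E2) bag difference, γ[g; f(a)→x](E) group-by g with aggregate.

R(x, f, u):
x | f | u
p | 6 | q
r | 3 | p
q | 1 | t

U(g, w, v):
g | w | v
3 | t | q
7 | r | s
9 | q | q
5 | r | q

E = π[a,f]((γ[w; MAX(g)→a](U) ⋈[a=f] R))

Per-node cardinality:
  U → 4
  γ[w; MAX(g)→a](U) → 3
  R → 3
  (γ[w; MAX(g)→a](U) ⋈[a=f] R) → 1
  π[a,f]((γ[w; MAX(g)→a](U) ⋈[a=f] R)) → 1

|E| = 1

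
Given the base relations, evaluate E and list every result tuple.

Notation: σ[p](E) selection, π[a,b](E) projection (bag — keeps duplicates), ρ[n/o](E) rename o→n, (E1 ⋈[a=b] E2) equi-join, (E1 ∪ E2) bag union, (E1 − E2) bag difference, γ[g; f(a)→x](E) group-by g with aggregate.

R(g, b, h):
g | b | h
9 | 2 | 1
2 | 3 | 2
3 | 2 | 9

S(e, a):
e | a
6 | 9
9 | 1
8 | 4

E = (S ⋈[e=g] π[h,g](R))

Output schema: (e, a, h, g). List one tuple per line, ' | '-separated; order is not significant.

Stepwise |·|:
  S → 3
  R → 3
  π[h,g](R) → 3
  (S ⋈[e=g] π[h,g](R)) → 1

== RESULT ==
e | a | h | g
9 | 1 | 1 | 9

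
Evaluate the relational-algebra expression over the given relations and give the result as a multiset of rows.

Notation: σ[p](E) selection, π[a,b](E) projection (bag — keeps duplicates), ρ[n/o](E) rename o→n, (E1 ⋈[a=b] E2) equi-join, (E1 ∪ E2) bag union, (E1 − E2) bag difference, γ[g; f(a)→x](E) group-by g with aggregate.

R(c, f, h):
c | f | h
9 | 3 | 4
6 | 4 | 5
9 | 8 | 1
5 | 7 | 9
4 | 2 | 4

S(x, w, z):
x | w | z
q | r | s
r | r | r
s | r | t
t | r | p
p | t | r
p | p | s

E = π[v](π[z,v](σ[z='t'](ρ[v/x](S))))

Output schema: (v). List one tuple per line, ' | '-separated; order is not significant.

Subexpression sizes:
  S → 6
  ρ[v/x](S) → 6
  σ[z='t'](ρ[v/x](S)) → 1
  π[z,v](σ[z='t'](ρ[v/x](S))) → 1
  π[v](π[z,v](σ[z='t'](ρ[v/x](S)))) → 1

== RESULT ==
v
s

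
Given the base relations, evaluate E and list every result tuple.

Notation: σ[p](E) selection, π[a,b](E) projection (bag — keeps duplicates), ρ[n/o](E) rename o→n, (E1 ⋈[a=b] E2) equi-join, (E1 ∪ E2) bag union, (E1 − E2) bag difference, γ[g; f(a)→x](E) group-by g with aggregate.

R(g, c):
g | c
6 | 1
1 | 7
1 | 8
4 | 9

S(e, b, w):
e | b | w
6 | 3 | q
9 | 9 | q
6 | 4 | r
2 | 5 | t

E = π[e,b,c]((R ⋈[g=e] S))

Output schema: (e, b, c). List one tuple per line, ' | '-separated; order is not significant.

Row counts bottom-up:
  R → 4
  S → 4
  (R ⋈[g=e] S) → 2
  π[e,b,c]((R ⋈[g=e] S)) → 2

== RESULT ==
e | b | c
6 | 3 | 1
6 | 4 | 1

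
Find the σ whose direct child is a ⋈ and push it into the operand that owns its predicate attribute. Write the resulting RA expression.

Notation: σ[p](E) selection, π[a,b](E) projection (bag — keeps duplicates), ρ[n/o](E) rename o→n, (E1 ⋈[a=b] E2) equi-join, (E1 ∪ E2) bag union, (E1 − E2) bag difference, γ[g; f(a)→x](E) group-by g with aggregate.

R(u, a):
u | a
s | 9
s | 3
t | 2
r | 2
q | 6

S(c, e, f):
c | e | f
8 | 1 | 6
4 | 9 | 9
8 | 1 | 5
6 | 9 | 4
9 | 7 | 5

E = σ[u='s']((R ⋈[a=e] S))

σ filters on u, owned by the left side.
E' = (σ[u='s'](R) ⋈[a=e] S)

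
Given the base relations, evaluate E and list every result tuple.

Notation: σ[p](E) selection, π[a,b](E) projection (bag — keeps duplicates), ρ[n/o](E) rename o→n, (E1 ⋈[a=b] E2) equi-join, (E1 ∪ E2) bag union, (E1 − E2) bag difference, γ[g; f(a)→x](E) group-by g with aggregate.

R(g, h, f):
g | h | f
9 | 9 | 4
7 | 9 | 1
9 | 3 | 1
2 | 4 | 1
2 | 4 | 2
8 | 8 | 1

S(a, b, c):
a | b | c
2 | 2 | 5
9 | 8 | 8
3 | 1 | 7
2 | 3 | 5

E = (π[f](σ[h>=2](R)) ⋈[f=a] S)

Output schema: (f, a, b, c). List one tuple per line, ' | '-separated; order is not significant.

Stepwise |·|:
  R → 6
  σ[h>=2](R) → 6
  π[f](σ[h>=2](R)) → 6
  S → 4
  (π[f](σ[h>=2](R)) ⋈[f=a] S) → 2

== RESULT ==
f | a | b | c
2 | 2 | 2 | 5
2 | 2 | 3 | 5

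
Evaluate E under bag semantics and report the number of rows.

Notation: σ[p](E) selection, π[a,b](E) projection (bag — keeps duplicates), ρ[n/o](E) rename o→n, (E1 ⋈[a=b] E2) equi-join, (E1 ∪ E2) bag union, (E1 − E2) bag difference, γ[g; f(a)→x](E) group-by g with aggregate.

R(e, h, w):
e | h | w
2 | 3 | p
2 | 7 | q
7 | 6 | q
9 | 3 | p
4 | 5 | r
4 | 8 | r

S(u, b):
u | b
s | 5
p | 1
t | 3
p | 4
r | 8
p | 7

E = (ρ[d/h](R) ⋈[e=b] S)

Subexpression sizes:
  R → 6
  ρ[d/h](R) → 6
  S → 6
  (ρ[d/h](R) ⋈[e=b] S) → 3

|E| = 3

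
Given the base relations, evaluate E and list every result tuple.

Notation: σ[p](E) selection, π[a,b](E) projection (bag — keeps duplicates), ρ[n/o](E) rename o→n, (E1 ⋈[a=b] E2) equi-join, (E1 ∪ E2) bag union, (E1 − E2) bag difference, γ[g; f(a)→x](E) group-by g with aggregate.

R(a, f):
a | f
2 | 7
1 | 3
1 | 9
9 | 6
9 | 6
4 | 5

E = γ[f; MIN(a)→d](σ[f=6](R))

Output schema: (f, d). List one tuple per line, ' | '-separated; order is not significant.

Stepwise |·|:
  R → 6
  σ[f=6](R) → 2
  γ[f; MIN(a)→d](σ[f=6](R)) → 1

== RESULT ==
f | d
6 | 9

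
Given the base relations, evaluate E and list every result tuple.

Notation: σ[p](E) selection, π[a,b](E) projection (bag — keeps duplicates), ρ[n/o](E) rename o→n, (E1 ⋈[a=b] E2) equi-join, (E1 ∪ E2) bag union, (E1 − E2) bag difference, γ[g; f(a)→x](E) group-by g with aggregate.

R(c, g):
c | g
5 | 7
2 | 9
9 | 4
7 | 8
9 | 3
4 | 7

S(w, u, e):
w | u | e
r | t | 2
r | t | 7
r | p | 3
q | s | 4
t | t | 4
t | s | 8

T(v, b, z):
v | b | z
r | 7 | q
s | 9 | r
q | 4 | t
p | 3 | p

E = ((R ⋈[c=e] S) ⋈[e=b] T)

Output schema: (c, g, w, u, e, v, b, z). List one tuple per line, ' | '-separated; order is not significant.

Stepwise |·|:
  R → 6
  S → 6
  (R ⋈[c=e] S) → 4
  T → 4
  ((R ⋈[c=e] S) ⋈[e=b] T) → 3

== RESULT ==
c | g | w | u | e | v | b | z
4 | 7 | q | s | 4 | q | 4 | t
4 | 7 | t | t | 4 | q | 4 | t
7 | 8 | r | t | 7 | r | 7 | q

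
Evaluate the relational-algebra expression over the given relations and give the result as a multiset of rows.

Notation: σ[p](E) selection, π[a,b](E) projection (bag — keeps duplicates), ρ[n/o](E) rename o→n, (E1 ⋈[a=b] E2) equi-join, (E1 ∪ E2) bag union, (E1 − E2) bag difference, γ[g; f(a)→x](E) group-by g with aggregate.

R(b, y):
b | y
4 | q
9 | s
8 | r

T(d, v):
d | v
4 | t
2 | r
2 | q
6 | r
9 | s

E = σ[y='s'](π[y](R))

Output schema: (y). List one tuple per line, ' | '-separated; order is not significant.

Per-node cardinality:
  R → 3
  π[y](R) → 3
  σ[y='s'](π[y](R)) → 1

== RESULT ==
y
s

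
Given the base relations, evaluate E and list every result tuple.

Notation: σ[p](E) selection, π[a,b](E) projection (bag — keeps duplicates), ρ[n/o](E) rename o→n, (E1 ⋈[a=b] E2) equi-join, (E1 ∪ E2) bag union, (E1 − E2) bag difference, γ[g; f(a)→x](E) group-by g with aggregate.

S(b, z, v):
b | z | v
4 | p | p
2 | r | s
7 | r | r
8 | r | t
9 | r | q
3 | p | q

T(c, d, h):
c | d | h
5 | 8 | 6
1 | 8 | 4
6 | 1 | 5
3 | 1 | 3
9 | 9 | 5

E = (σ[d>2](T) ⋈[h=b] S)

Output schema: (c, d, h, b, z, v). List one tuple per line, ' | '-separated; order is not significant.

Per-node cardinality:
  T → 5
  σ[d>2](T) → 3
  S → 6
  (σ[d>2](T) ⋈[h=b] S) → 1

== RESULT ==
c | d | h | b | z | v
1 | 8 | 4 | 4 | p | p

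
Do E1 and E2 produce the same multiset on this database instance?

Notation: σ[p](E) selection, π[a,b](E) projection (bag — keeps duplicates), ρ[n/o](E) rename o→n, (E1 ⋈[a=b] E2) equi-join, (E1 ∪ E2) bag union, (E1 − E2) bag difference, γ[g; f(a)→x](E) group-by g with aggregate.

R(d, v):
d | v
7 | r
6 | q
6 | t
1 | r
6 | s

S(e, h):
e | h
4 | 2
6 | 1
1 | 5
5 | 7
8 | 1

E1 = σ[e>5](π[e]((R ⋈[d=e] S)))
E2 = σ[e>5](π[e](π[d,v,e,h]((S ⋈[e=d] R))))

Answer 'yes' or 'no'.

E1 row counts bottom-up:
  R → 5
  S → 5
  (R ⋈[d=e] S) → 4
  π[e]((R ⋈[d=e] S)) → 4
  σ[e>5](π[e]((R ⋈[d=e] S))) → 3
E2 row counts bottom-up:
  S → 5
  R → 5
  (S ⋈[e=d] R) → 4
  π[d,v,e,h]((S ⋈[e=d] R)) → 4
  π[e](π[d,v,e,h]((S ⋈[e=d] R))) → 4
  σ[e>5](π[e](π[d,v,e,h]((S ⋈[e=d] R)))) → 3

E1 and E2 produce the same multiset:
e
6
6
6

yes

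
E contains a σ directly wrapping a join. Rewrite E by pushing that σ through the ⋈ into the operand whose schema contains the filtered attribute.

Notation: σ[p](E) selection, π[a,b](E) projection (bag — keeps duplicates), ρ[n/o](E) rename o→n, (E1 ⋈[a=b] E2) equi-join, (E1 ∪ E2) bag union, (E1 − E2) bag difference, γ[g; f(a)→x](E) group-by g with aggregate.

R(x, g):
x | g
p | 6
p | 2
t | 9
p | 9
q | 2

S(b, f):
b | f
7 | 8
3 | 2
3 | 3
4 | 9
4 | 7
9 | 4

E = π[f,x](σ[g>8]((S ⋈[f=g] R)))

σ filters on g, owned by the right side.
E' = π[f,x]((S ⋈[f=g] σ[g>8](R)))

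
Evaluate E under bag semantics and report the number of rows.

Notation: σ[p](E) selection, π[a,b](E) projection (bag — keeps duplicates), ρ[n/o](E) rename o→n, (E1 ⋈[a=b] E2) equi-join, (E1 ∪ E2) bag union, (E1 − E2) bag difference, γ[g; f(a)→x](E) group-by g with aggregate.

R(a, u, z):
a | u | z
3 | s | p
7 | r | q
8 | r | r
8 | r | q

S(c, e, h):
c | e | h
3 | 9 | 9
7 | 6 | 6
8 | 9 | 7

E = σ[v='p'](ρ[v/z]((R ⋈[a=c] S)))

Subexpression sizes:
  R → 4
  S → 3
  (R ⋈[a=c] S) → 4
  ρ[v/z]((R ⋈[a=c] S)) → 4
  σ[v='p'](ρ[v/z]((R ⋈[a=c] S))) → 1

|E| = 1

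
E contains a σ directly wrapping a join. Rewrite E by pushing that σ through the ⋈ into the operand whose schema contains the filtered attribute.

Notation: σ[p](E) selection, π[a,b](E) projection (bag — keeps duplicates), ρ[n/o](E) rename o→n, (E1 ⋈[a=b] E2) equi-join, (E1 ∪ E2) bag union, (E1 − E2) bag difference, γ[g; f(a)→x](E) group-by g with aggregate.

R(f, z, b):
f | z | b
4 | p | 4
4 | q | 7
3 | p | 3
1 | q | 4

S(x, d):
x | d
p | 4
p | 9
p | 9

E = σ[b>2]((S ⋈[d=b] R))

σ filters on b, owned by the right side.
E' = (S ⋈[d=b] σ[b>2](R))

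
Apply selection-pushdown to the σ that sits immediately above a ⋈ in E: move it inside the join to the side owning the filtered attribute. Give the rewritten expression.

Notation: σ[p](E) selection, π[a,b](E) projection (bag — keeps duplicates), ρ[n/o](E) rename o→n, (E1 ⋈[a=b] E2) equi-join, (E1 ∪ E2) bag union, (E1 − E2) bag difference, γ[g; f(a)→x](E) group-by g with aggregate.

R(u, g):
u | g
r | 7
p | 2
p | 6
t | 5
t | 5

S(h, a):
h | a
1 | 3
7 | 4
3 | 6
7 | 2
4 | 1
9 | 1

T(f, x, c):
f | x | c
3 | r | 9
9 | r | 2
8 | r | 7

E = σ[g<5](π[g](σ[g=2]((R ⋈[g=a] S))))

σ filters on g, owned by the left side.
E' = σ[g<5](π[g]((σ[g=2](R) ⋈[g=a] S)))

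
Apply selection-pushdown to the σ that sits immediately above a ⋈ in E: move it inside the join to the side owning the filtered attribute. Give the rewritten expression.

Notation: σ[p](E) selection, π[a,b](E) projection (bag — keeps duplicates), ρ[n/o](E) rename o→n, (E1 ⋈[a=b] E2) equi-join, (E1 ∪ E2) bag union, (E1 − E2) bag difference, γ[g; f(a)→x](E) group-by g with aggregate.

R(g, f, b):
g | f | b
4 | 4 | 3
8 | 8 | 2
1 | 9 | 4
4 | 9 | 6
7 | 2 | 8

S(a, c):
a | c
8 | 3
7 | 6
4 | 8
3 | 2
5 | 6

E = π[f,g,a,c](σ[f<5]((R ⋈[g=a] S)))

σ filters on f, owned by the left side.
E' = π[f,g,a,c]((σ[f<5](R) ⋈[g=a] S))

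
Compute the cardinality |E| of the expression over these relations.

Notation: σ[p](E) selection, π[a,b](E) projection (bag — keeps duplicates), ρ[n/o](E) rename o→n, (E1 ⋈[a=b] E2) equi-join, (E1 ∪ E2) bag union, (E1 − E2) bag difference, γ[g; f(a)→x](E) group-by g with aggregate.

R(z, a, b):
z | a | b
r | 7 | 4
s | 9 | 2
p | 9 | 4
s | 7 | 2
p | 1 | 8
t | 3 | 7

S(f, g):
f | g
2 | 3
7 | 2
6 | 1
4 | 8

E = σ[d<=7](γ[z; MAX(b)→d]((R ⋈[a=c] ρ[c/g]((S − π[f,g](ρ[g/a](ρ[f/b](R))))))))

Subexpression sizes:
  R → 6
  S → 4
  R → 6
  ρ[f/b](R) → 6
  ρ[g/a](ρ[f/b](R)) → 6
  π[f,g](ρ[g/a](ρ[f/b](R))) → 6
  (S − π[f,g](ρ[g/a](ρ[f/b](R)))) → 4
  ρ[c/g]((S − π[f,g](ρ[g/a](ρ[f/b](R))))) → 4
  (R ⋈[a=c] ρ[c/g]((S − π[f,g](ρ[g/a](ρ[f/b](R)))))) → 2
  γ[z; MAX(b)→d]((R ⋈[a=c] ρ[c/g]((S − π[f,g](ρ[g/a](ρ[f/b](R))))))) → 2
  σ[d<=7](γ[z; MAX(b)→d]((R ⋈[a=c] ρ[c/g]((S − π[f,g](ρ[g/a](ρ[f/b](R)))))))) → 1

|E| = 1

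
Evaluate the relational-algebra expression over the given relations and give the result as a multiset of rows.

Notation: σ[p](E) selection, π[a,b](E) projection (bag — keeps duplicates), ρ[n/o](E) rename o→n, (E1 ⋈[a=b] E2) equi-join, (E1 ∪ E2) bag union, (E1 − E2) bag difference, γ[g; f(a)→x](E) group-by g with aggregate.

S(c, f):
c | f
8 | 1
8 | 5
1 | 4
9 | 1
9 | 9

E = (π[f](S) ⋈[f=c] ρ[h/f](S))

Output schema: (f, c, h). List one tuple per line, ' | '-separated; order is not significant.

Per-node cardinality:
  S → 5
  π[f](S) → 5
  S → 5
  ρ[h/f](S) → 5
  (π[f](S) ⋈[f=c] ρ[h/f](S)) → 4

== RESULT ==
f | c | h
1 | 1 | 4
1 | 1 | 4
9 | 9 | 1
9 | 9 | 9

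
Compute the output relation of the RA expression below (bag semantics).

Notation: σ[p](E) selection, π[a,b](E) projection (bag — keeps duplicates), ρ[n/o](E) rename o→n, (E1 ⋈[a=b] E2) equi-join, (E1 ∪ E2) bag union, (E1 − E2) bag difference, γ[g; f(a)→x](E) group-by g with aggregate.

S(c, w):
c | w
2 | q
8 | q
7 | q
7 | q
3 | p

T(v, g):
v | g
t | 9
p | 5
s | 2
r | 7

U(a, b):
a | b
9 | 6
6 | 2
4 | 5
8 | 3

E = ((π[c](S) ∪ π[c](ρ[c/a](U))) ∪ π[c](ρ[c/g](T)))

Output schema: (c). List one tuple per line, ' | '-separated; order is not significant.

Row counts bottom-up:
  S → 5
  π[c](S) → 5
  U → 4
  ρ[c/a](U) → 4
  π[c](ρ[c/a](U)) → 4
  (π[c](S) ∪ π[c](ρ[c/a](U))) → 9
  T → 4
  ρ[c/g](T) → 4
  π[c](ρ[c/g](T)) → 4
  ((π[c](S) ∪ π[c](ρ[c/a](U))) ∪ π[c](ρ[c/g](T))) → 13

== RESULT ==
c
2
2
3
4
5
6
7
7
7
8
8
9
9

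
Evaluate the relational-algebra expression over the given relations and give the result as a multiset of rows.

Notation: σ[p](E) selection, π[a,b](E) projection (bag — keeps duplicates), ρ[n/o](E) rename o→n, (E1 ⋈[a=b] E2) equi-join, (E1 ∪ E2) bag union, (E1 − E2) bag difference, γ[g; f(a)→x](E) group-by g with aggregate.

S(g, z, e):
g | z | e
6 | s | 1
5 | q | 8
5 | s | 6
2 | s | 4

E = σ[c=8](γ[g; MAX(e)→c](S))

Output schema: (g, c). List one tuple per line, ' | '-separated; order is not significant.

Per-node cardinality:
  S → 4
  γ[g; MAX(e)→c](S) → 3
  σ[c=8](γ[g; MAX(e)→c](S)) → 1

== RESULT ==
g | c
5 | 8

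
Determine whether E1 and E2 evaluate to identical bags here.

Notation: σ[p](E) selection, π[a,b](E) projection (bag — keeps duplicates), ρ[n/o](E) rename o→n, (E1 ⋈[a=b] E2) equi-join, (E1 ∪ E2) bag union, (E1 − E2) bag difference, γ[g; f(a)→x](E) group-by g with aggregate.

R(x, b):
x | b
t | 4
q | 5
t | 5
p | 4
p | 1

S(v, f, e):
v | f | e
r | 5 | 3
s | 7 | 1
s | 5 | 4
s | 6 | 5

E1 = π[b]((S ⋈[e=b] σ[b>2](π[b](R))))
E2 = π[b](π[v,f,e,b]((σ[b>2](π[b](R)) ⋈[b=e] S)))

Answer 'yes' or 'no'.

E1 subexpression sizes:
  S → 4
  R → 5
  π[b](R) → 5
  σ[b>2](π[b](R)) → 4
  (S ⋈[e=b] σ[b>2](π[b](R))) → 4
  π[b]((S ⋈[e=b] σ[b>2](π[b](R)))) → 4
E2 subexpression sizes:
  R → 5
  π[b](R) → 5
  σ[b>2](π[b](R)) → 4
  S → 4
  (σ[b>2](π[b](R)) ⋈[b=e] S) → 4
  π[v,f,e,b]((σ[b>2](π[b](R)) ⋈[b=e] S)) → 4
  π[b](π[v,f,e,b]((σ[b>2](π[b](R)) ⋈[b=e] S))) → 4

E1 and E2 produce the same multiset:
b
4
4
5
5

yes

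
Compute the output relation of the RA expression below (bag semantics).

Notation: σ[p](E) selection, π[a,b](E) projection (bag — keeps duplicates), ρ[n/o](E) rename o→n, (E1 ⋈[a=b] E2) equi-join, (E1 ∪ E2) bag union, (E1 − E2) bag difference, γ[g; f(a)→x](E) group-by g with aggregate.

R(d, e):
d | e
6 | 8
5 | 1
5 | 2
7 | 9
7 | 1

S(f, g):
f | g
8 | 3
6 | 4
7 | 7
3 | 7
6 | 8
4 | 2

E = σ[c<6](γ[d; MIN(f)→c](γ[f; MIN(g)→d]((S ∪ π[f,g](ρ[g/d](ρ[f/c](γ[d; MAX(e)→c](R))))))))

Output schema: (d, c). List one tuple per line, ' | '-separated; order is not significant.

Row counts bottom-up:
  S → 6
  R → 5
  γ[d; MAX(e)→c](R) → 3
  ρ[f/c](γ[d; MAX(e)→c](R)) → 3
  ρ[g/d](ρ[f/c](γ[d; MAX(e)→c](R))) → 3
  π[f,g](ρ[g/d](ρ[f/c](γ[d; MAX(e)→c](R)))) → 3
  (S ∪ π[f,g](ρ[g/d](ρ[f/c](γ[d; MAX(e)→c](R))))) → 9
  γ[f; MIN(g)→d]((S ∪ π[f,g](ρ[g/d](ρ[f/c](γ[d; MAX(e)→c](R)))))) → 7
  γ[d; MIN(f)→c](γ[f; MIN(g)→d]((S ∪ π[f,g](ρ[g/d](ρ[f/c](γ[d; MAX(e)→c](R))))))) → 5
  σ[c<6](γ[d; MIN(f)→c](γ[f; MIN(g)→d]((S ∪ π[f,g](ρ[g/d](ρ[f/c](γ[d; MAX(e)→c](R)))))))) → 3

== RESULT ==
d | c
2 | 4
5 | 2
7 | 3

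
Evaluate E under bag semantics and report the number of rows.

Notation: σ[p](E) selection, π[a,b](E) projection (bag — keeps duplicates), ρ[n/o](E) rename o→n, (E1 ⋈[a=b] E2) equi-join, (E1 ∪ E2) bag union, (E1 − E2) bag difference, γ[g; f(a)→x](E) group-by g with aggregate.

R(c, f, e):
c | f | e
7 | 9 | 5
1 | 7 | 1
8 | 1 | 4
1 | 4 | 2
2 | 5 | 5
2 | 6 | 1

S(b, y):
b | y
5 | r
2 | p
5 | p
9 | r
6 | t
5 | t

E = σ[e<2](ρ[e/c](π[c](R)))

Row counts bottom-up:
  R → 6
  π[c](R) → 6
  ρ[e/c](π[c](R)) → 6
  σ[e<2](ρ[e/c](π[c](R))) → 2

|E| = 2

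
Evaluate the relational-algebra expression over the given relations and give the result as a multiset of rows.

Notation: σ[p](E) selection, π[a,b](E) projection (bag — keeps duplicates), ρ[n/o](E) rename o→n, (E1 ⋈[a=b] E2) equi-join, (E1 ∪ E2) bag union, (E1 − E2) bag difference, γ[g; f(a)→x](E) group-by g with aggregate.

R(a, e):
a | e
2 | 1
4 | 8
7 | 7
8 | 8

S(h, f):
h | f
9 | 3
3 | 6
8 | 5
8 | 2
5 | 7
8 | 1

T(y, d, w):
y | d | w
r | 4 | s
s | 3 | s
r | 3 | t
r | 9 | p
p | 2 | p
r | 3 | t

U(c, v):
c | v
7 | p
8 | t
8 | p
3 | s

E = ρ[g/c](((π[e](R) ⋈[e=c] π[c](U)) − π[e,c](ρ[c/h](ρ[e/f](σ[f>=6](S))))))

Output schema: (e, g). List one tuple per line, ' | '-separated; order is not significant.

Subexpression sizes:
  R → 4
  π[e](R) → 4
  U → 4
  π[c](U) → 4
  (π[e](R) ⋈[e=c] π[c](U)) → 5
  S → 6
  σ[f>=6](S) → 2
  ρ[e/f](σ[f>=6](S)) → 2
  ρ[c/h](ρ[e/f](σ[f>=6](S))) → 2
  π[e,c](ρ[c/h](ρ[e/f](σ[f>=6](S)))) → 2
  ((π[e](R) ⋈[e=c] π[c](U)) − π[e,c](ρ[c/h](ρ[e/f](σ[f>=6](S))))) → 5
  ρ[g/c](((π[e](R) ⋈[e=c] π[c](U)) − π[e,c](ρ[c/h](ρ[e/f](σ[f>=6](S)))))) → 5

== RESULT ==
e | g
7 | 7
8 | 8
8 | 8
8 | 8
8 | 8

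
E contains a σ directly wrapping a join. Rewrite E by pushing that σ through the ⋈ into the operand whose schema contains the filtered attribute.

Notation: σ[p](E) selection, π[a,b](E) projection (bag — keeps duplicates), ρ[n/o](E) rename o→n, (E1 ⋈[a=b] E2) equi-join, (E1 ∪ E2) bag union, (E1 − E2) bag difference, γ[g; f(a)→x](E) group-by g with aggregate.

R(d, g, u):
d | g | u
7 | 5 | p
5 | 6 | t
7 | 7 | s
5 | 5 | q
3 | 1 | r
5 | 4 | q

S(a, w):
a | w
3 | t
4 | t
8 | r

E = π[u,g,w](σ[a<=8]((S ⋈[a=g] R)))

σ filters on a, owned by the left side.
E' = π[u,g,w]((σ[a<=8](S) ⋈[a=g] R))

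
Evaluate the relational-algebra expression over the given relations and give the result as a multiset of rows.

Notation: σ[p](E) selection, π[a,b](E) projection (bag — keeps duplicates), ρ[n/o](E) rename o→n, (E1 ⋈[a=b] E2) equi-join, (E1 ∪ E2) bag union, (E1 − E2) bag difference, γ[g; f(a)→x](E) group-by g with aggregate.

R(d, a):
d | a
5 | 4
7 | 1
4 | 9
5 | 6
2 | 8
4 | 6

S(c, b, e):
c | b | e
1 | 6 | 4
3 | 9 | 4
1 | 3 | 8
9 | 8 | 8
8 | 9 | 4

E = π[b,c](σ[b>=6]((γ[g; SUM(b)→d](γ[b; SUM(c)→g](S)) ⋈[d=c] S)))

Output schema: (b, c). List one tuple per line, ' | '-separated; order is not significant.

Per-node cardinality:
  S → 5
  γ[b; SUM(c)→g](S) → 4
  γ[g; SUM(b)→d](γ[b; SUM(c)→g](S)) → 3
  S → 5
  (γ[g; SUM(b)→d](γ[b; SUM(c)→g](S)) ⋈[d=c] S) → 3
  σ[b>=6]((γ[g; SUM(b)→d](γ[b; SUM(c)→g](S)) ⋈[d=c] S)) → 3
  π[b,c](σ[b>=6]((γ[g; SUM(b)→d](γ[b; SUM(c)→g](S)) ⋈[d=c] S))) → 3

== RESULT ==
b | c
8 | 9
8 | 9
9 | 8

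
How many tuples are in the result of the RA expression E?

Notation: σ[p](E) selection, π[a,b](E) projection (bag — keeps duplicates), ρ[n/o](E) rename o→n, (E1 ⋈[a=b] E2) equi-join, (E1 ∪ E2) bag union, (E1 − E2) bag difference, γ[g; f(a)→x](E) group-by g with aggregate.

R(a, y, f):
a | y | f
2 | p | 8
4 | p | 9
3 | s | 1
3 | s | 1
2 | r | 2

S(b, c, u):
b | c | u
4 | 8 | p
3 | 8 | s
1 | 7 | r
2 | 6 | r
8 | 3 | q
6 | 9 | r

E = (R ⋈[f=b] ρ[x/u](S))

Stepwise |·|:
  R → 5
  S → 6
  ρ[x/u](S) → 6
  (R ⋈[f=b] ρ[x/u](S)) → 4

|E| = 4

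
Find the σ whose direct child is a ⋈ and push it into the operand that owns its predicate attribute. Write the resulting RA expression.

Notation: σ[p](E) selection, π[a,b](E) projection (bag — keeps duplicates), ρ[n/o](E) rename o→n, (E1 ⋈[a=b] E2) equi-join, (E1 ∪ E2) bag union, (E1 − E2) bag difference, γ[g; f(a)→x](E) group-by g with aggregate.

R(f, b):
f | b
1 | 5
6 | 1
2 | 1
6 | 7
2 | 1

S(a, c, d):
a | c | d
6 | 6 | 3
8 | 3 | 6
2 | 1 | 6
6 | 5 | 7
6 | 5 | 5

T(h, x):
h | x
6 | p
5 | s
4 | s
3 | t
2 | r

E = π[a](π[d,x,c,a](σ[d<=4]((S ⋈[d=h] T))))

σ filters on d, owned by the left side.
E' = π[a](π[d,x,c,a]((σ[d<=4](S) ⋈[d=h] T)))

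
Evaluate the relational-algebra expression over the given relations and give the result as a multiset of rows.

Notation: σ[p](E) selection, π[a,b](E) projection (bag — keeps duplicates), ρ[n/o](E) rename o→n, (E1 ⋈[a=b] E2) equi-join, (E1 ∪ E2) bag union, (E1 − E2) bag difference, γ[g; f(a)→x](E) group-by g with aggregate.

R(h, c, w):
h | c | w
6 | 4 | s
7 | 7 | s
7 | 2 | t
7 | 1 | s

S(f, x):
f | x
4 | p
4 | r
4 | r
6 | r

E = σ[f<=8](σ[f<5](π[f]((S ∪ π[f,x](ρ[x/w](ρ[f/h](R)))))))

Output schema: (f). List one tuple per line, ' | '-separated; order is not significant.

Stepwise |·|:
  S → 4
  R → 4
  ρ[f/h](R) → 4
  ρ[x/w](ρ[f/h](R)) → 4
  π[f,x](ρ[x/w](ρ[f/h](R))) → 4
  (S ∪ π[f,x](ρ[x/w](ρ[f/h](R)))) → 8
  π[f]((S ∪ π[f,x](ρ[x/w](ρ[f/h](R))))) → 8
  σ[f<5](π[f]((S ∪ π[f,x](ρ[x/w](ρ[f/h](R)))))) → 3
  σ[f<=8](σ[f<5](π[f]((S ∪ π[f,x](ρ[x/w](ρ[f/h](R))))))) → 3

== RESULT ==
f
4
4
4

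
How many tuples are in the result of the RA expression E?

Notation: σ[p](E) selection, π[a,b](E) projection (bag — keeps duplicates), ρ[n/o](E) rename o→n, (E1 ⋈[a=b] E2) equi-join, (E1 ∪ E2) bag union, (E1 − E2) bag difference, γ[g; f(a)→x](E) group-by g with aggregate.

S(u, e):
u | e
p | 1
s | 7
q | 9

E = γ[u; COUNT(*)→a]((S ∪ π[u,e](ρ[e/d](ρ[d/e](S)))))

Subexpression sizes:
  S → 3
  S → 3
  ρ[d/e](S) → 3
  ρ[e/d](ρ[d/e](S)) → 3
  π[u,e](ρ[e/d](ρ[d/e](S))) → 3
  (S ∪ π[u,e](ρ[e/d](ρ[d/e](S)))) → 6
  γ[u; COUNT(*)→a]((S ∪ π[u,e](ρ[e/d](ρ[d/e](S))))) → 3

|E| = 3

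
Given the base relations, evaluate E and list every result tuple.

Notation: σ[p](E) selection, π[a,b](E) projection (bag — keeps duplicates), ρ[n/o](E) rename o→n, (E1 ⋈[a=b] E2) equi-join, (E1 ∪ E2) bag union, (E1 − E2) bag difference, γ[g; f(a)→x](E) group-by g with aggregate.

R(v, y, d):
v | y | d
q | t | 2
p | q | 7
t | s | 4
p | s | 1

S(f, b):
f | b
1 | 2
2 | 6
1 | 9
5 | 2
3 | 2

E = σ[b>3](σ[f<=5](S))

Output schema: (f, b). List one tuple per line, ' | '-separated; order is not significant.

Per-node cardinality:
  S → 5
  σ[f<=5](S) → 5
  σ[b>3](σ[f<=5](S)) → 2

== RESULT ==
f | b
1 | 9
2 | 6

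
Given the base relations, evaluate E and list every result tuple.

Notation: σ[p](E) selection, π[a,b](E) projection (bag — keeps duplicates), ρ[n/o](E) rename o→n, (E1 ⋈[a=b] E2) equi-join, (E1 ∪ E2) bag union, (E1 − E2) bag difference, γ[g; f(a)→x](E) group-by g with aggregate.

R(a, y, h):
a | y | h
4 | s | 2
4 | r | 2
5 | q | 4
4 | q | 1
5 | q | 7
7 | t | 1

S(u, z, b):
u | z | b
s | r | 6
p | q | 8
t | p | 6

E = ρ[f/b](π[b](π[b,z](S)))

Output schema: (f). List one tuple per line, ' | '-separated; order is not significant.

Row counts bottom-up:
  S → 3
  π[b,z](S) → 3
  π[b](π[b,z](S)) → 3
  ρ[f/b](π[b](π[b,z](S))) → 3

== RESULT ==
f
6
6
8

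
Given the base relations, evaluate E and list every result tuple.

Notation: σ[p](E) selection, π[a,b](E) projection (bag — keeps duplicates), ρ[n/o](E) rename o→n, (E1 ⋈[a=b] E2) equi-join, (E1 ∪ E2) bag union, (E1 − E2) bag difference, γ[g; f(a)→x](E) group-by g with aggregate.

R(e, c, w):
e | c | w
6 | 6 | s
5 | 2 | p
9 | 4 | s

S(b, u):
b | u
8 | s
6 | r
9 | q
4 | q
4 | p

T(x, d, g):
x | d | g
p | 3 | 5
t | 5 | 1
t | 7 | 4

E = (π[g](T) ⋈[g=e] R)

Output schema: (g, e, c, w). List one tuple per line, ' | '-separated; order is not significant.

Subexpression sizes:
  T → 3
  π[g](T) → 3
  R → 3
  (π[g](T) ⋈[g=e] R) → 1

== RESULT ==
g | e | c | w
5 | 5 | 2 | p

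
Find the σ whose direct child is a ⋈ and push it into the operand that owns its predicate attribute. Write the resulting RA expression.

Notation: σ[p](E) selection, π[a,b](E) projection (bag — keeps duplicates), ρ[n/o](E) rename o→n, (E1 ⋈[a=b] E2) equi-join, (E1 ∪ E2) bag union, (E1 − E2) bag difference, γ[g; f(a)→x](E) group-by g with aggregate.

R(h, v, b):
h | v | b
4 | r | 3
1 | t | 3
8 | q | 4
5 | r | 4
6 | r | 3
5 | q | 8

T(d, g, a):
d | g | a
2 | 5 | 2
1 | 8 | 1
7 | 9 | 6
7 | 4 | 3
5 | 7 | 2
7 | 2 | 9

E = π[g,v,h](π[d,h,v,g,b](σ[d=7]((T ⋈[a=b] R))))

σ filters on d, owned by the left side.
E' = π[g,v,h](π[d,h,v,g,b]((σ[d=7](T) ⋈[a=b] R)))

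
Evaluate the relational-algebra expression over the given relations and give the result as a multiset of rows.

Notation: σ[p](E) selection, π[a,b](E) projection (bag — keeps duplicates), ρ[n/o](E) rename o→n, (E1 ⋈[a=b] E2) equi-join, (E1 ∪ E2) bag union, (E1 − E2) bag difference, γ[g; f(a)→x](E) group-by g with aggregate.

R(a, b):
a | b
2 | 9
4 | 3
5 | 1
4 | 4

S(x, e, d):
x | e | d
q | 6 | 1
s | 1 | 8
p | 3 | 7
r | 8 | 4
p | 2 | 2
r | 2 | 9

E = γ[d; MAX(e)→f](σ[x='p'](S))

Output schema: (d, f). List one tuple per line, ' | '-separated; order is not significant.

Subexpression sizes:
  S → 6
  σ[x='p'](S) → 2
  γ[d; MAX(e)→f](σ[x='p'](S)) → 2

== RESULT ==
d | f
2 | 2
7 | 3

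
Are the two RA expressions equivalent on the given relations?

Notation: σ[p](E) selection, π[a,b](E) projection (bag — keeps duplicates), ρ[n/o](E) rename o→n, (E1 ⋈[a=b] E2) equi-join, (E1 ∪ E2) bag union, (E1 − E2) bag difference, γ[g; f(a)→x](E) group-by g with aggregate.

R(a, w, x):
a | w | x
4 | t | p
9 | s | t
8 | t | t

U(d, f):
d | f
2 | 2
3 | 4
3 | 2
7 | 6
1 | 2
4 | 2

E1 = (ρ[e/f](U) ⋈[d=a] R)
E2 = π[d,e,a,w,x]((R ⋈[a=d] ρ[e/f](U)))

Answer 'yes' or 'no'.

E1 stepwise |·|:
  U → 6
  ρ[e/f](U) → 6
  R → 3
  (ρ[e/f](U) ⋈[d=a] R) → 1
E2 stepwise |·|:
  R → 3
  U → 6
  ρ[e/f](U) → 6
  (R ⋈[a=d] ρ[e/f](U)) → 1
  π[d,e,a,w,x]((R ⋈[a=d] ρ[e/f](U))) → 1

E1 and E2 produce the same multiset:
d | e | a | w | x
4 | 2 | 4 | t | p

yes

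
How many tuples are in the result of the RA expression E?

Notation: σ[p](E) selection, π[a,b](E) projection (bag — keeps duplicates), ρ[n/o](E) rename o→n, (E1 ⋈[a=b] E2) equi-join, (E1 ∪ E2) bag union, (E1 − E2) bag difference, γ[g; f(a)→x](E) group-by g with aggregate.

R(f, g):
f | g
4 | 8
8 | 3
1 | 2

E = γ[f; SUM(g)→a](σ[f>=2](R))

Per-node cardinality:
  R → 3
  σ[f>=2](R) → 2
  γ[f; SUM(g)→a](σ[f>=2](R)) → 2

|E| = 2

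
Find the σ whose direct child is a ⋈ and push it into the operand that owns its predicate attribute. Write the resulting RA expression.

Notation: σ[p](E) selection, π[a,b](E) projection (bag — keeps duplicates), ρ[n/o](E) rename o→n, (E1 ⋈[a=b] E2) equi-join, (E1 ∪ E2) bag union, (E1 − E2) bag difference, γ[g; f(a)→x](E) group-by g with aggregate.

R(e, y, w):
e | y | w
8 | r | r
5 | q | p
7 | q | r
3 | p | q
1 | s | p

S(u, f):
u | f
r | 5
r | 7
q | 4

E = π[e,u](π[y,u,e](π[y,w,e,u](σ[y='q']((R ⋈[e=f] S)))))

σ filters on y, owned by the left side.
E' = π[e,u](π[y,u,e](π[y,w,e,u]((σ[y='q'](R) ⋈[e=f] S))))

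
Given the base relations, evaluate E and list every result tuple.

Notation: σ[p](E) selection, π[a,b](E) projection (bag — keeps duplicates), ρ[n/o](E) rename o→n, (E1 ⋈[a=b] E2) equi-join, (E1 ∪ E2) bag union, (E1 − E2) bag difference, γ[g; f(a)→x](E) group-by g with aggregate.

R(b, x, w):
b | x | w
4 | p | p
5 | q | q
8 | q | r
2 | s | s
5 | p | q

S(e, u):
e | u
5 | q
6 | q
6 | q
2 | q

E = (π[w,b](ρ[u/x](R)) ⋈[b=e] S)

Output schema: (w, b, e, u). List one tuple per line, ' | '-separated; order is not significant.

Stepwise |·|:
  R → 5
  ρ[u/x](R) → 5
  π[w,b](ρ[u/x](R)) → 5
  S → 4
  (π[w,b](ρ[u/x](R)) ⋈[b=e] S) → 3

== RESULT ==
w | b | e | u
q | 5 | 5 | q
q | 5 | 5 | q
s | 2 | 2 | q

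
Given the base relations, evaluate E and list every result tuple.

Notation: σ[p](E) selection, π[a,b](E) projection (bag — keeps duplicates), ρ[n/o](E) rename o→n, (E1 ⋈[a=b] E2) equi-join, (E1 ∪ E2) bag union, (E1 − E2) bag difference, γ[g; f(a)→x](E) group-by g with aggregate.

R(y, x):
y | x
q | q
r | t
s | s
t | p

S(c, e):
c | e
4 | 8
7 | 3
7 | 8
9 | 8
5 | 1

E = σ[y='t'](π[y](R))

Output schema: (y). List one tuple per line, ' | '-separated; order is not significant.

Row counts bottom-up:
  R → 4
  π[y](R) → 4
  σ[y='t'](π[y](R)) → 1

== RESULT ==
y
t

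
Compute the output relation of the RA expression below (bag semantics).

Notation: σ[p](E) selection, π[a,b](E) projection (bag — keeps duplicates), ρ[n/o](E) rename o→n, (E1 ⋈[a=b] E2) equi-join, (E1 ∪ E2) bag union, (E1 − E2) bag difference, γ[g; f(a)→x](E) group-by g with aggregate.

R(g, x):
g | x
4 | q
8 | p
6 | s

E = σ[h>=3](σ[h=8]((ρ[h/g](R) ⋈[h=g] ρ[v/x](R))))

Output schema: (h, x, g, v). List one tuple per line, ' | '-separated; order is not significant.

Row counts bottom-up:
  R → 3
  ρ[h/g](R) → 3
  R → 3
  ρ[v/x](R) → 3
  (ρ[h/g](R) ⋈[h=g] ρ[v/x](R)) → 3
  σ[h=8]((ρ[h/g](R) ⋈[h=g] ρ[v/x](R))) → 1
  σ[h>=3](σ[h=8]((ρ[h/g](R) ⋈[h=g] ρ[v/x](R)))) → 1

== RESULT ==
h | x | g | v
8 | p | 8 | p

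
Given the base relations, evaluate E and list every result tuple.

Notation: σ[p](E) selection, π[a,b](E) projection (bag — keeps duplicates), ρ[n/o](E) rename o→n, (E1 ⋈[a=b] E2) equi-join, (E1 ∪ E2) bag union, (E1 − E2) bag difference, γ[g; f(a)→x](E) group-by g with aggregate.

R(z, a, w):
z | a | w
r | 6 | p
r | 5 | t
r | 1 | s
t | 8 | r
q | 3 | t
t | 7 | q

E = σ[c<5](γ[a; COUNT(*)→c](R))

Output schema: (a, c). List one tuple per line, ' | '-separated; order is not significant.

Subexpression sizes:
  R → 6
  γ[a; COUNT(*)→c](R) → 6
  σ[c<5](γ[a; COUNT(*)→c](R)) → 6

== RESULT ==
a | c
1 | 1
3 | 1
5 | 1
6 | 1
7 | 1
8 | 1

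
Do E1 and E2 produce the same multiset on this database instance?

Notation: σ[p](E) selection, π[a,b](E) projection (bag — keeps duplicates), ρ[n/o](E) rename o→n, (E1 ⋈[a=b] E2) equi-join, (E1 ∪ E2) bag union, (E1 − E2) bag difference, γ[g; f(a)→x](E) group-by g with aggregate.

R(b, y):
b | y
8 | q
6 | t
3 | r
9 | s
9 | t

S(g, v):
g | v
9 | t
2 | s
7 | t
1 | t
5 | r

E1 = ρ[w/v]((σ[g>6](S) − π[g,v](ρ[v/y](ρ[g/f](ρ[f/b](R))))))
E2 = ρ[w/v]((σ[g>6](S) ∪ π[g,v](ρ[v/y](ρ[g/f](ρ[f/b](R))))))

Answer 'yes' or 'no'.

E1 stepwise |·|:
  S → 5
  σ[g>6](S) → 2
  R → 5
  ρ[f/b](R) → 5
  ρ[g/f](ρ[f/b](R)) → 5
  ρ[v/y](ρ[g/f](ρ[f/b](R))) → 5
  π[g,v](ρ[v/y](ρ[g/f](ρ[f/b](R)))) → 5
  (σ[g>6](S) − π[g,v](ρ[v/y](ρ[g/f](ρ[f/b](R))))) → 1
  ρ[w/v]((σ[g>6](S) − π[g,v](ρ[v/y](ρ[g/f](ρ[f/b](R)))))) → 1
E2 stepwise |·|:
  S → 5
  σ[g>6](S) → 2
  R → 5
  ρ[f/b](R) → 5
  ρ[g/f](ρ[f/b](R)) → 5
  ρ[v/y](ρ[g/f](ρ[f/b](R))) → 5
  π[g,v](ρ[v/y](ρ[g/f](ρ[f/b](R)))) → 5
  (σ[g>6](S) ∪ π[g,v](ρ[v/y](ρ[g/f](ρ[f/b](R))))) → 7
  ρ[w/v]((σ[g>6](S) ∪ π[g,v](ρ[v/y](ρ[g/f](ρ[f/b](R)))))) → 7

E1 result:
g | w
7 | t
E2 result:
g | w
3 | r
6 | t
7 | t
8 | q
9 | s
9 | t
9 | t
Witness: (9, 's') appears 0× in E1 but 1× in E2.

no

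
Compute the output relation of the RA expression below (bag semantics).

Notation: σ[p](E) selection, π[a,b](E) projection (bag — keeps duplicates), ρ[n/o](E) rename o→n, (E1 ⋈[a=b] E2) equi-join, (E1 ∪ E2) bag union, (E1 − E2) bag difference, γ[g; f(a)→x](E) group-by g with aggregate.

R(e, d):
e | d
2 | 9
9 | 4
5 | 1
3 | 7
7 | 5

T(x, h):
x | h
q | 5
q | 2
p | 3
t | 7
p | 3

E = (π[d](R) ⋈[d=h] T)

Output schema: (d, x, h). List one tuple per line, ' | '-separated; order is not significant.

Row counts bottom-up:
  R → 5
  π[d](R) → 5
  T → 5
  (π[d](R) ⋈[d=h] T) → 2

== RESULT ==
d | x | h
5 | q | 5
7 | t | 7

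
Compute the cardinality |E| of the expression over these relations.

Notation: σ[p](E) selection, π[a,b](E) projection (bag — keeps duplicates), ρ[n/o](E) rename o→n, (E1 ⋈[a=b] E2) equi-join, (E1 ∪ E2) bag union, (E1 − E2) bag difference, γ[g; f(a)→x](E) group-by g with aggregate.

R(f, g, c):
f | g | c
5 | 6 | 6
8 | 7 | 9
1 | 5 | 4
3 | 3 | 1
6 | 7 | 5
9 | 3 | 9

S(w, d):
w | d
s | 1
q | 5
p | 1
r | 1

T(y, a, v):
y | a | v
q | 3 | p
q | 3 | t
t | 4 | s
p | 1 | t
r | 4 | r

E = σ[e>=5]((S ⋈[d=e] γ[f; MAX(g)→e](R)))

Subexpression sizes:
  S → 4
  R → 6
  γ[f; MAX(g)→e](R) → 6
  (S ⋈[d=e] γ[f; MAX(g)→e](R)) → 1
  σ[e>=5]((S ⋈[d=e] γ[f; MAX(g)→e](R))) → 1

|E| = 1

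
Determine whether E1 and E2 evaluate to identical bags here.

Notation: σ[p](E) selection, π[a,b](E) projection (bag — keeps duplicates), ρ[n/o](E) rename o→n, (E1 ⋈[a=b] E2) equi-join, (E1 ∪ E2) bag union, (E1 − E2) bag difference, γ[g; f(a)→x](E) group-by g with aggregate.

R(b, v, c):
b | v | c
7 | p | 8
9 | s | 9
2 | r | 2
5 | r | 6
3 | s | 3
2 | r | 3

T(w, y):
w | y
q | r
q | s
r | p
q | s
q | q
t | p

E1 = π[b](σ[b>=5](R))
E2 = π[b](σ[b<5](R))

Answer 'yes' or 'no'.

E1 per-node cardinality:
  R → 6
  σ[b>=5](R) → 3
  π[b](σ[b>=5](R)) → 3
E2 per-node cardinality:
  R → 6
  σ[b<5](R) → 3
  π[b](σ[b<5](R)) → 3

E1 result:
b
5
7
9
E2 result:
b
2
2
3
Witness: (7,) appears 1× in E1 but 0× in E2.

no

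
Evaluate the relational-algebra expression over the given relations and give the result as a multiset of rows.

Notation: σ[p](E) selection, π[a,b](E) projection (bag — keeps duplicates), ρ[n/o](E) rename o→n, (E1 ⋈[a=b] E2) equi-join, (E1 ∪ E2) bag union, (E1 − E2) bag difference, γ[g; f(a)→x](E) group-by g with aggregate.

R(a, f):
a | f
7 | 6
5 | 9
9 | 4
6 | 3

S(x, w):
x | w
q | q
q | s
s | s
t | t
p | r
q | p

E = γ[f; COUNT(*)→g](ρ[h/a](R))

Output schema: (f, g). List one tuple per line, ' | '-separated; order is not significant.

Subexpression sizes:
  R → 4
  ρ[h/a](R) → 4
  γ[f; COUNT(*)→g](ρ[h/a](R)) → 4

== RESULT ==
f | g
3 | 1
4 | 1
6 | 1
9 | 1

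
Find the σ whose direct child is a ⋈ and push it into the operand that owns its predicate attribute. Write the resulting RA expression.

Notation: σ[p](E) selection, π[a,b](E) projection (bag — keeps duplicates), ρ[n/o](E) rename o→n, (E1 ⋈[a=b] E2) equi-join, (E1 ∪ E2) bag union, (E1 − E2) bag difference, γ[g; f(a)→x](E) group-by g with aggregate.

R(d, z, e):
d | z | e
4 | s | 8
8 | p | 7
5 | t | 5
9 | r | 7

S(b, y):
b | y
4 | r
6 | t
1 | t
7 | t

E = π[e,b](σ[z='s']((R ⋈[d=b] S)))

σ filters on z, owned by the left side.
E' = π[e,b]((σ[z='s'](R) ⋈[d=b] S))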